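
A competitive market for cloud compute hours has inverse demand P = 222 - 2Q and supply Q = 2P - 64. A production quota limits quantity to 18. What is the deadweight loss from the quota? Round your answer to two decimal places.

4205.00

Rewriting supply in inverse form: P = 32 + 0.5Q.
Unrestricted equilibrium: Q* = (222 - 32)/(2 + 0.5) = 76.
At Q = 18 the demand price is 222 - 2(18) = 186 and the supply price is 32 + 0.5(18) = 41.
Deadweight loss is the triangle between the curves from 18 to 76: (1/2)(186 - 41)(76 - 18) = 4205.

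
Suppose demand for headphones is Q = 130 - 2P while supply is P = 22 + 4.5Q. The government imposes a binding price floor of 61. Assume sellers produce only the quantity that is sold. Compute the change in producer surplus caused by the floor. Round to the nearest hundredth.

Rewriting demand in inverse form: P = 65 - 0.5Q.
Free-market equilibrium: 65 - 0.5Q = 22 + 4.5Q gives Q* = 8.6, P* = 60.7.
At the floor price 61, quantity demanded is (65 - 61)/0.5 = 8; demand is the short side, so Q = 8 trades at P = 61.
PS goes from (1/2)(8.6)(38.7) = 166.41 to 168 (computed as (61 - 22)(8) - (1/2)(4.5)(8)^2), a change of 1.59.

1.59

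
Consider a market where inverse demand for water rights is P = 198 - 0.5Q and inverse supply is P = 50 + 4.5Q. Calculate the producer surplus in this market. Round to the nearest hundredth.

Setting demand equal to supply, 148 = 5Q, so Q* = 29.6 and P* = 183.2.
The supply curve's price intercept is 50, so PS = (1/2)(Q*)(P* - 50) = (1/2)(29.6)(133.2) = 1971.36.

1971.36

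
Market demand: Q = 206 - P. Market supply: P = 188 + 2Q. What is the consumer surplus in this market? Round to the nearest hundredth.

18.00

Rewriting demand in inverse form: P = 206 - Q.
Set 206 - Q = 188 + 2Q, which gives 18 = 3Q, so Q* = 6 and P* = 206 - (6) = 200.
CS is the area between the demand curve and P* from 0 to Q*: (1/2)(6)(6) = 18.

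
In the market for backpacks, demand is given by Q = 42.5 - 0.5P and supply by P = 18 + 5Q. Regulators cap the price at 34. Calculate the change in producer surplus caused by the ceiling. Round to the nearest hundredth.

-203.43

Rewriting demand in inverse form: P = 85 - 2Q.
Free-market equilibrium: 85 - 2Q = 18 + 5Q gives Q* = 9.5714, P* = 65.8571.
At the ceiling price 34, quantity supplied is (34 - 18)/5 = 3.2; supply is the short side, so Q = 3.2 trades at P = 34.
PS goes from (1/2)(9.5714)(47.8571) = 229.0306 to 25.6 (computed as (34 - 18)(3.2) - (1/2)(5)(3.2)^2), a change of -203.4306.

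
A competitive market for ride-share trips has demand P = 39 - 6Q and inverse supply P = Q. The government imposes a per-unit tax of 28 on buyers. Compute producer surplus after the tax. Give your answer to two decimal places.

1.23

Without the tax, 39 - 6Q = Q so Q* = 5.5714 and P* = 5.5714.
With the tax, buyers' net willingness to pay falls by 28: (39 - 28) - 6Q = Q, so Q_t = 1.5714. Buyers pay P_b = 29.5714; sellers receive P_s = P_b - 28 = 1.5714.
PS = (1/2)(Q_t)(P_s - 0) = (1/2)(1.5714)(1.5714) = 1.2347.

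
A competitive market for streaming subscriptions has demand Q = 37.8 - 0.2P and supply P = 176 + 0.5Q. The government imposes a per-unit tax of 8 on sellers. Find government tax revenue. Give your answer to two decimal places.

7.27

Rewriting demand in inverse form: P = 189 - 5Q.
Pre-tax equilibrium: 189 - 5Q = 176 + 0.5Q gives Q* = 2.3636, P* = 177.1818.
With the tax, sellers need 8 more per unit: 189 - 5Q = 176 + 0.5Q + 8, so Q_t = 0.9091. Buyers pay P_b = 184.4545; sellers receive P_s = P_b - 8 = 176.4545.
Tax revenue = t x Q_t = 8 x 0.9091 = 7.2727.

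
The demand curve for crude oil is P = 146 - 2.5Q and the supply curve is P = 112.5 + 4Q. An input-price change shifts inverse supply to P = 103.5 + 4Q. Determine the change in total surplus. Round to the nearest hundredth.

52.62

Initial equilibrium: Q_0 = 5.1538, P_0 = 133.1154; CS_0 = (1/2)(5.1538)(12.8846) = 33.2027, PS_0 = (1/2)(5.1538)(20.6154) = 53.1243.
New equilibrium: 146 - 2.5Q = 103.5 + 4Q gives Q_1 = 6.5385, P_1 = 129.6538; CS_1 = 53.4393, PS_1 = 85.503.
Change in total surplus = (53.4393 + 85.503) - (33.2027 + 53.1243) = 52.6154.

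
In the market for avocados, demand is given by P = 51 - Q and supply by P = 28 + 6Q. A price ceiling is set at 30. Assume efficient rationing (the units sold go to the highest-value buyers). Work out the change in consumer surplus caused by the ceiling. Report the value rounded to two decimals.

Without the control, 51 - Q = 28 + 6Q so Q* = 3.2857 and P* = 47.7143.
At P = 30, sellers supply (30 - 28)/6 = 0.3333 while buyers want more, so the quantity traded is 0.3333 at price 30.
CS goes from (1/2)(3.2857)(3.2857) = 5.398 to 6.9444 (computed as (51 - 30)(0.3333) - (1/2)(1)(0.3333)^2), a change of 1.5465.

1.55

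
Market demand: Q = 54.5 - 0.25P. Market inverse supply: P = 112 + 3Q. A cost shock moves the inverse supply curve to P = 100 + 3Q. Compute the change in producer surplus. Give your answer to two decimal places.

82.29

Rewriting demand in inverse form: P = 218 - 4Q.
Initial equilibrium: Q_0 = 15.1429, P_0 = 157.4286; CS_0 = (1/2)(15.1429)(60.5714) = 458.6122, PS_0 = (1/2)(15.1429)(45.4286) = 343.9592.
New equilibrium: 218 - 4Q = 100 + 3Q gives Q_1 = 16.8571, P_1 = 150.5714; CS_1 = 568.3265, PS_1 = 426.2449.
Change in producer surplus = 426.2449 - 343.9592 = 82.2857.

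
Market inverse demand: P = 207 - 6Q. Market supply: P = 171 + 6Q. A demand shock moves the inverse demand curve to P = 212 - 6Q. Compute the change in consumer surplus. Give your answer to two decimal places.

8.02

Initial equilibrium: Q_0 = 3, P_0 = 189; CS_0 = (1/2)(3)(18) = 27, PS_0 = (1/2)(3)(18) = 27.
New equilibrium: 212 - 6Q = 171 + 6Q gives Q_1 = 3.4167, P_1 = 191.5; CS_1 = 35.0208, PS_1 = 35.0208.
Change in consumer surplus = 35.0208 - 27 = 8.0208.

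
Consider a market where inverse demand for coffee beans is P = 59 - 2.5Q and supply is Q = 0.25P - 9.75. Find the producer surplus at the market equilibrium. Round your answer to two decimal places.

Rewriting supply in inverse form: P = 39 + 4Q.
Set 59 - 2.5Q = 39 + 4Q, which gives 20 = 6.5Q, so Q* = 3.0769 and P* = 59 - 2.5(3.0769) = 51.3077.
Producer surplus is the triangle above supply below P*: (1/2)(3.0769)(51.3077 - 39) = (1/2)(3.0769)(12.3077) = 18.9349.

18.93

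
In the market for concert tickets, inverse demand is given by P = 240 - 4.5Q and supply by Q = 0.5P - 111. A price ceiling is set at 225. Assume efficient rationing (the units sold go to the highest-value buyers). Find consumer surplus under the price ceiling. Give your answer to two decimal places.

Rewriting supply in inverse form: P = 222 + 2Q.
Free-market equilibrium: 240 - 4.5Q = 222 + 2Q gives Q* = 2.7692, P* = 227.5385.
At the ceiling price 225, quantity supplied is (225 - 222)/2 = 1.5; supply is the short side, so Q = 1.5 trades at P = 225.
The demand price at Q = 1.5 is 233.25. CS is the trapezoid between demand and 225 over [0, 1.5]: (1/2)[(240 - 225) + (233.25 - 225)](1.5) = 17.4375.

17.44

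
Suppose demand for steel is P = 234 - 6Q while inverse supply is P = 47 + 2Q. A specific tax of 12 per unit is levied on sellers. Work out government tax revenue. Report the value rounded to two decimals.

Without the tax, 234 - 6Q = 47 + 2Q so Q* = 23.375 and P* = 93.75.
With the tax, sellers need 12 more per unit: 234 - 6Q = 47 + 2Q + 12, so Q_t = 21.875. Buyers pay P_b = 102.75; sellers receive P_s = P_b - 12 = 90.75.
Revenue is the tax times quantity traded: 12 x 21.875 = 262.5.

262.50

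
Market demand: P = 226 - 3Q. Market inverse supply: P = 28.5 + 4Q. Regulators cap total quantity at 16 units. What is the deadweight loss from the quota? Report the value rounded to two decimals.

Without the quota, 226 - 3Q = 28.5 + 4Q gives Q* = 28.2143.
At Q = 16 the demand price is 226 - 3(16) = 178 and the supply price is 28.5 + 4(16) = 92.5.
Deadweight loss is the triangle between the curves from 16 to 28.2143: (1/2)(178 - 92.5)(28.2143 - 16) = 522.1607.

522.16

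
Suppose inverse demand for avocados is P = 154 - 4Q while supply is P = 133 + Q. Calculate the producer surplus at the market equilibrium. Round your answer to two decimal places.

Equilibrium: 154 - 4Q = 133 + Q, so Q* = 4.2 and P* = 137.2.
Producer surplus is the triangle above supply below P*: (1/2)(4.2)(137.2 - 133) = (1/2)(4.2)(4.2) = 8.82.

8.82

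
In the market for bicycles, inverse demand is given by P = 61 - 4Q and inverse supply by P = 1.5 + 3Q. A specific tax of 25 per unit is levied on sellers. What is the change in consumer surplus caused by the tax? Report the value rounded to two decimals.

-95.92

Pre-tax equilibrium: 61 - 4Q = 1.5 + 3Q gives Q* = 8.5, P* = 27.
With the tax, sellers need 25 more per unit: 61 - 4Q = 1.5 + 3Q + 25, so Q_t = 4.9286. Buyers pay P_b = 41.2857; sellers receive P_s = P_b - 25 = 16.2857.
CS falls from (1/2)(8.5)(34) = 144.5 to (1/2)(4.9286)(19.7143) = 48.5816, a change of -95.9184.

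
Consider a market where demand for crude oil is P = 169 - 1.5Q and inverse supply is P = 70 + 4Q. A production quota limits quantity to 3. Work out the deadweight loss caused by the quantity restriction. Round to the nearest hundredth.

618.75

Without the quota, 169 - 1.5Q = 70 + 4Q gives Q* = 18.
At Q = 3 the demand price is 169 - 1.5(3) = 164.5 and the supply price is 70 + 4(3) = 82.
Deadweight loss is the triangle between the curves from 3 to 18: (1/2)(164.5 - 82)(18 - 3) = 618.75.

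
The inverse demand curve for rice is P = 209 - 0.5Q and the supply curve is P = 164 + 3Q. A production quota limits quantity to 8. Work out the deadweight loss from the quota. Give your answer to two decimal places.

41.29

Without the quota, 209 - 0.5Q = 164 + 3Q gives Q* = 12.8571.
At Q = 8 the demand price is 209 - 0.5(8) = 205 and the supply price is 164 + 3(8) = 188.
Deadweight loss is the triangle between the curves from 8 to 12.8571: (1/2)(205 - 188)(12.8571 - 8) = 41.2857.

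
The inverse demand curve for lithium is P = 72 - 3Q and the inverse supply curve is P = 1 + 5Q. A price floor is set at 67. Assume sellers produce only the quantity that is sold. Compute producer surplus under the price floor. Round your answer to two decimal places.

103.06

Without the control, 72 - 3Q = 1 + 5Q so Q* = 8.875 and P* = 45.375.
At P = 67, buyers demand (72 - 67)/3 = 1.6667 while sellers would supply more, so the quantity traded is 1.6667 at price 67.
The supply price at Q = 1.6667 is 9.3333. PS is the trapezoid between 67 and supply over [0, 1.6667]: (1/2)[(67 - 1) + (67 - 9.3333)](1.6667) = 103.0556.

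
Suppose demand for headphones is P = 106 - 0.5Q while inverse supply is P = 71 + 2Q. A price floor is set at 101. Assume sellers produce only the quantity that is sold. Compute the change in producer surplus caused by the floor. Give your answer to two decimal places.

Without the control, 106 - 0.5Q = 71 + 2Q so Q* = 14 and P* = 99.
At P = 101, buyers demand (106 - 101)/0.5 = 10 while sellers would supply more, so the quantity traded is 10 at price 101.
PS goes from (1/2)(14)(28) = 196 to 200 (computed as (101 - 71)(10) - (1/2)(2)(10)^2), a change of 4.

4.00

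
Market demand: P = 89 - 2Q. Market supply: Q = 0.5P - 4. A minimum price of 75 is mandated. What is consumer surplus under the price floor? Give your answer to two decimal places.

49.00

Rewriting supply in inverse form: P = 8 + 2Q.
Free-market equilibrium: 89 - 2Q = 8 + 2Q gives Q* = 20.25, P* = 48.5.
At the floor price 75, quantity demanded is (89 - 75)/2 = 7; demand is the short side, so Q = 7 trades at P = 75.
CS is the triangle under demand above 75: (1/2)(7)(89 - 75) = 49.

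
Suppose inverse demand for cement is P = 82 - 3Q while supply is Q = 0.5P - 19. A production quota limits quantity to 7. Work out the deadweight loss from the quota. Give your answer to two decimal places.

8.10

Rewriting supply in inverse form: P = 38 + 2Q.
Unrestricted equilibrium: Q* = (82 - 38)/(3 + 2) = 8.8.
At Q = 7 the demand price is 82 - 3(7) = 61 and the supply price is 38 + 2(7) = 52.
DWL = (1/2)(gap between curves at 7) x (Q* - 7) = (1/2)(9)(1.8) = 8.1.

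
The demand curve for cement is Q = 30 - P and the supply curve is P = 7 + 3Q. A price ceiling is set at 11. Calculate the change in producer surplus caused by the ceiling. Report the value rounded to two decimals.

Rewriting demand in inverse form: P = 30 - Q.
Without the control, 30 - Q = 7 + 3Q so Q* = 5.75 and P* = 24.25.
At the ceiling price 11, quantity supplied is (11 - 7)/3 = 1.3333; supply is the short side, so Q = 1.3333 trades at P = 11.
PS goes from (1/2)(5.75)(17.25) = 49.5938 to 2.6667 (computed as (11 - 7)(1.3333) - (1/2)(3)(1.3333)^2), a change of -46.9271.

-46.93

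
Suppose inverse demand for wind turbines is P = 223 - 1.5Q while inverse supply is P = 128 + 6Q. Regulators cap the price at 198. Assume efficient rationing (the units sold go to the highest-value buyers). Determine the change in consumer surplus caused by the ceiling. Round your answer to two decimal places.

Without the control, 223 - 1.5Q = 128 + 6Q so Q* = 12.6667 and P* = 204.
At the ceiling price 198, quantity supplied is (198 - 128)/6 = 11.6667; supply is the short side, so Q = 11.6667 trades at P = 198.
CS goes from (1/2)(12.6667)(19) = 120.3333 to 189.5833 (computed as (223 - 198)(11.6667) - (1/2)(1.5)(11.6667)^2), a change of 69.25.

69.25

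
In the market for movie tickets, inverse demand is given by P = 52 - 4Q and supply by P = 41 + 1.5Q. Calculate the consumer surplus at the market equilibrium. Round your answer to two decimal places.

8.00

Set 52 - 4Q = 41 + 1.5Q, which gives 11 = 5.5Q, so Q* = 2 and P* = 52 - 4(2) = 44.
The demand choke price is 52, so CS = (1/2)(Q*)(52 - P*) = (1/2)(2)(8) = 8.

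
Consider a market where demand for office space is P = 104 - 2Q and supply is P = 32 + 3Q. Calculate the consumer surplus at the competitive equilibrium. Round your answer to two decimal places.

Set 104 - 2Q = 32 + 3Q, which gives 72 = 5Q, so Q* = 14.4 and P* = 104 - 2(14.4) = 75.2.
The demand choke price is 104, so CS = (1/2)(Q*)(104 - P*) = (1/2)(14.4)(28.8) = 207.36.

207.36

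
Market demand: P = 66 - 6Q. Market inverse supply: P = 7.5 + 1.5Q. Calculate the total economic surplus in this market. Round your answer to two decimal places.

Equilibrium: 66 - 6Q = 7.5 + 1.5Q, so Q* = 7.8 and P* = 19.2.
CS = (1/2)(7.8)(46.8) = 182.52 and PS = (1/2)(7.8)(11.7) = 45.63, so total surplus = 228.15.

228.15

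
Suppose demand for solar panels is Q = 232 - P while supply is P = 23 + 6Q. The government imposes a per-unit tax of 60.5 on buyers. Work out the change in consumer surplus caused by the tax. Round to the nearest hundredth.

-220.70

Rewriting demand in inverse form: P = 232 - Q.
Pre-tax equilibrium: 232 - Q = 23 + 6Q gives Q* = 29.8571, P* = 202.1429.
A tax on buyers shifts demand down by 60.5: (232 - 60.5) - Q = 23 + 6Q, so Q_t = 21.2143. Buyers pay P_b = 210.7857; sellers receive P_s = P_b - 60.5 = 150.2857.
CS falls from (1/2)(29.8571)(29.8571) = 445.7245 to (1/2)(21.2143)(21.2143) = 225.023, a change of -220.7015.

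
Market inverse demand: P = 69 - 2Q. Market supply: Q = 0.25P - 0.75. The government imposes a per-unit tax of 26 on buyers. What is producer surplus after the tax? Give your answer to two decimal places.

Rewriting supply in inverse form: P = 3 + 4Q.
Without the tax, 69 - 2Q = 3 + 4Q so Q* = 11 and P* = 47.
A tax on buyers shifts demand down by 26: (69 - 26) - 2Q = 3 + 4Q, so Q_t = 6.6667. Buyers pay P_b = 55.6667; sellers receive P_s = P_b - 26 = 29.6667.
PS = (1/2)(Q_t)(P_s - 3) = (1/2)(6.6667)(26.6667) = 88.8889.

88.89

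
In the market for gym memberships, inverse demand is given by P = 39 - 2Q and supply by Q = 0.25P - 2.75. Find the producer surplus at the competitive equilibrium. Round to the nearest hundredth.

Rewriting supply in inverse form: P = 11 + 4Q.
Equilibrium: 39 - 2Q = 11 + 4Q, so Q* = 4.6667 and P* = 29.6667.
PS is the area between P* and the supply curve from 0 to Q*: (1/2)(4.6667)(18.6667) = 43.5556.

43.56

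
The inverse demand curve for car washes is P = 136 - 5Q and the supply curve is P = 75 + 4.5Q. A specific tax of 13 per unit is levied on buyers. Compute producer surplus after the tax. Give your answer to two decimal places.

Without the tax, 136 - 5Q = 75 + 4.5Q so Q* = 6.4211 and P* = 103.8947.
A tax on buyers shifts demand down by 13: (136 - 13) - 5Q = 75 + 4.5Q, so Q_t = 5.0526. Buyers pay P_b = 110.7368; sellers receive P_s = P_b - 13 = 97.7368.
PS = (1/2)(Q_t)(P_s - 75) = (1/2)(5.0526)(22.7368) = 57.4404.

57.44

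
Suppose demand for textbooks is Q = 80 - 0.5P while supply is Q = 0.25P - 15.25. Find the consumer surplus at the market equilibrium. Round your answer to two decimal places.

Rewriting demand in inverse form: P = 160 - 2Q.
Rewriting supply in inverse form: P = 61 + 4Q.
Set 160 - 2Q = 61 + 4Q, which gives 99 = 6Q, so Q* = 16.5 and P* = 160 - 2(16.5) = 127.
Consumer surplus is the triangle under demand above P*: (1/2)(16.5)(160 - 127) = (1/2)(16.5)(33) = 272.25.

272.25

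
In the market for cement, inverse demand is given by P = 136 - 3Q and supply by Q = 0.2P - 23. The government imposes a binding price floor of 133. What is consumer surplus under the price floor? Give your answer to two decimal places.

Rewriting supply in inverse form: P = 115 + 5Q.
Without the control, 136 - 3Q = 115 + 5Q so Q* = 2.625 and P* = 128.125.
At the floor price 133, quantity demanded is (136 - 133)/3 = 1; demand is the short side, so Q = 1 trades at P = 133.
CS is the triangle under demand above 133: (1/2)(1)(136 - 133) = 1.5.

1.50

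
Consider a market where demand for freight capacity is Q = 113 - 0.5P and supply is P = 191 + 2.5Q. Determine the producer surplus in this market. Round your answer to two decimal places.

Rewriting demand in inverse form: P = 226 - 2Q.
Set 226 - 2Q = 191 + 2.5Q, which gives 35 = 4.5Q, so Q* = 7.7778 and P* = 226 - 2(7.7778) = 210.4444.
The supply curve's price intercept is 191, so PS = (1/2)(Q*)(P* - 191) = (1/2)(7.7778)(19.4444) = 75.6173.

75.62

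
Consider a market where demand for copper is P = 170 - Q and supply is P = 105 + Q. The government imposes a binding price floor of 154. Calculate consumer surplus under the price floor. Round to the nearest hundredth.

128.00

Free-market equilibrium: 170 - Q = 105 + Q gives Q* = 32.5, P* = 137.5.
At P = 154, buyers demand (170 - 154)/1 = 16 while sellers would supply more, so the quantity traded is 16 at price 154.
CS is the triangle under demand above 154: (1/2)(16)(170 - 154) = 128.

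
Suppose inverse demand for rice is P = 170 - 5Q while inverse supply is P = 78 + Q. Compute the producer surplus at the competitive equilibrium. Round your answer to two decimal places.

Equilibrium: 170 - 5Q = 78 + Q, so Q* = 15.3333 and P* = 93.3333.
Producer surplus is the triangle above supply below P*: (1/2)(15.3333)(93.3333 - 78) = (1/2)(15.3333)(15.3333) = 117.5556.

117.56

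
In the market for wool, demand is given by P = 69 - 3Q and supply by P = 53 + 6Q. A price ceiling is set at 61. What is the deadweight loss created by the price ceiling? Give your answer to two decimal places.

Without the control, 69 - 3Q = 53 + 6Q so Q* = 1.7778 and P* = 63.6667.
At the ceiling price 61, quantity supplied is (61 - 53)/6 = 1.3333; supply is the short side, so Q = 1.3333 trades at P = 61.
The lost-trades triangle has base Q* - 1.3333 = 0.4444 and height equal to the gap between the curves at Q = 1.3333, which is 65 - 61 = 4. DWL = (1/2)(0.4444)(4) = 0.8889.

0.89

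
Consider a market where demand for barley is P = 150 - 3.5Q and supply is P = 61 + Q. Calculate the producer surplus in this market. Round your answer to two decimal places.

Set 150 - 3.5Q = 61 + Q, which gives 89 = 4.5Q, so Q* = 19.7778 and P* = 150 - 3.5(19.7778) = 80.7778.
The supply curve's price intercept is 61, so PS = (1/2)(Q*)(P* - 61) = (1/2)(19.7778)(19.7778) = 195.5802.

195.58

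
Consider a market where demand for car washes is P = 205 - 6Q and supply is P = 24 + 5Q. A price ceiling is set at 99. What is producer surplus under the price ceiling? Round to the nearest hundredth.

Without the control, 205 - 6Q = 24 + 5Q so Q* = 16.4545 and P* = 106.2727.
At P = 99, sellers supply (99 - 24)/5 = 15 while buyers want more, so the quantity traded is 15 at price 99.
PS is the triangle above supply below 99: (1/2)(15)(99 - 24) = 562.5.

562.50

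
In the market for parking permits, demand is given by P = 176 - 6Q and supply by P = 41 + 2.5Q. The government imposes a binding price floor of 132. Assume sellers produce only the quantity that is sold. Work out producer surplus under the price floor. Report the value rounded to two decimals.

600.11

Free-market equilibrium: 176 - 6Q = 41 + 2.5Q gives Q* = 15.8824, P* = 80.7059.
At P = 132, buyers demand (176 - 132)/6 = 7.3333 while sellers would supply more, so the quantity traded is 7.3333 at price 132.
The supply price at Q = 7.3333 is 59.3333. PS is the trapezoid between 132 and supply over [0, 7.3333]: (1/2)[(132 - 41) + (132 - 59.3333)](7.3333) = 600.1111.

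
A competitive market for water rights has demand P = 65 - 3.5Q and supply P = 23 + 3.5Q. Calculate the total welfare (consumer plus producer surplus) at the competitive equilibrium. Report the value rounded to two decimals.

126.00

Equilibrium: 65 - 3.5Q = 23 + 3.5Q, so Q* = 6 and P* = 44.
Total surplus is the full triangle between the curves from 0 to Q*: (1/2)(6)(65 - 23) = 126.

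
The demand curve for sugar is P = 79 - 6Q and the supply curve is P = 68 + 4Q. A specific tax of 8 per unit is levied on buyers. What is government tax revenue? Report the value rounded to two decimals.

2.40

Pre-tax equilibrium: 79 - 6Q = 68 + 4Q gives Q* = 1.1, P* = 72.4.
A tax on buyers shifts demand down by 8: (79 - 8) - 6Q = 68 + 4Q, so Q_t = 0.3. Buyers pay P_b = 77.2; sellers receive P_s = P_b - 8 = 69.2.
Tax revenue = t x Q_t = 8 x 0.3 = 2.4.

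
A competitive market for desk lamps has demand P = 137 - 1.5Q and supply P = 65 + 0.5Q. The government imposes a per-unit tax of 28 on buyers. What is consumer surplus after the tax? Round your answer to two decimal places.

Without the tax, 137 - 1.5Q = 65 + 0.5Q so Q* = 36 and P* = 83.
A tax on buyers shifts demand down by 28: (137 - 28) - 1.5Q = 65 + 0.5Q, so Q_t = 22. Buyers pay P_b = 104; sellers receive P_s = P_b - 28 = 76.
Consumer surplus is the triangle under demand above P_b: (1/2)(22)(137 - 104) = 363.

363.00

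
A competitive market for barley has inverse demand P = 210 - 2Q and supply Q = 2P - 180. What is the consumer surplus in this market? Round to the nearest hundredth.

2304.00

Rewriting supply in inverse form: P = 90 + 0.5Q.
Setting demand equal to supply, 120 = 2.5Q, so Q* = 48 and P* = 114.
CS is the area between the demand curve and P* from 0 to Q*: (1/2)(48)(96) = 2304.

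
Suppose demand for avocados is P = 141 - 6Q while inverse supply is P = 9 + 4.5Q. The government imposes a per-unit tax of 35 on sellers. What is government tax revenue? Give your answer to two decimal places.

323.33

Without the tax, 141 - 6Q = 9 + 4.5Q so Q* = 12.5714 and P* = 65.5714.
With the tax, sellers need 35 more per unit: 141 - 6Q = 9 + 4.5Q + 35, so Q_t = 9.2381. Buyers pay P_b = 85.5714; sellers receive P_s = P_b - 35 = 50.5714.
Tax revenue = t x Q_t = 35 x 9.2381 = 323.3333.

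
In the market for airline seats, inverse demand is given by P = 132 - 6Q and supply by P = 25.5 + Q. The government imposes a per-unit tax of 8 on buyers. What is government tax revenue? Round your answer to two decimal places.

Without the tax, 132 - 6Q = 25.5 + Q so Q* = 15.2143 and P* = 40.7143.
A tax on buyers shifts demand down by 8: (132 - 8) - 6Q = 25.5 + Q, so Q_t = 14.0714. Buyers pay P_b = 47.5714; sellers receive P_s = P_b - 8 = 39.5714.
Tax revenue = t x Q_t = 8 x 14.0714 = 112.5714.

112.57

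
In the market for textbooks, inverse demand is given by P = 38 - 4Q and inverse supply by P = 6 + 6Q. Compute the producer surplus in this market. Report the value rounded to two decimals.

Setting demand equal to supply, 32 = 10Q, so Q* = 3.2 and P* = 25.2.
PS is the area between P* and the supply curve from 0 to Q*: (1/2)(3.2)(19.2) = 30.72.

30.72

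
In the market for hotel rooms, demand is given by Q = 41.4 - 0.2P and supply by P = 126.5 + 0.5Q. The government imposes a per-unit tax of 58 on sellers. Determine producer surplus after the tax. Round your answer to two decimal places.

Rewriting demand in inverse form: P = 207 - 5Q.
Without the tax, 207 - 5Q = 126.5 + 0.5Q so Q* = 14.6364 and P* = 133.8182.
With the tax, sellers need 58 more per unit: 207 - 5Q = 126.5 + 0.5Q + 58, so Q_t = 4.0909. Buyers pay P_b = 186.5455; sellers receive P_s = P_b - 58 = 128.5455.
PS = (1/2)(Q_t)(P_s - 126.5) = (1/2)(4.0909)(2.0455) = 4.1839.

4.18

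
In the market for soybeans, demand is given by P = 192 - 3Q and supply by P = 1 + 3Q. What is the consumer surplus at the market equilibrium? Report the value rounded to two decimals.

Equilibrium: 192 - 3Q = 1 + 3Q, so Q* = 31.8333 and P* = 96.5.
Consumer surplus is the triangle under demand above P*: (1/2)(31.8333)(192 - 96.5) = (1/2)(31.8333)(95.5) = 1520.0417.

1520.04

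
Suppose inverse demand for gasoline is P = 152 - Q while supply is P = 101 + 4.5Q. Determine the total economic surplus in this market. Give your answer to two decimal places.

Setting demand equal to supply, 51 = 5.5Q, so Q* = 9.2727 and P* = 142.7273.
CS = (1/2)(9.2727)(9.2727) = 42.9917 and PS = (1/2)(9.2727)(41.7273) = 193.4628, so total surplus = 236.4545.

236.45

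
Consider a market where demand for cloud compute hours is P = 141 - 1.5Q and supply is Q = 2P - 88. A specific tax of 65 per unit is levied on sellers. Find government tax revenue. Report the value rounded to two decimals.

1040.00

Rewriting supply in inverse form: P = 44 + 0.5Q.
Without the tax, 141 - 1.5Q = 44 + 0.5Q so Q* = 48.5 and P* = 68.25.
With the tax, sellers need 65 more per unit: 141 - 1.5Q = 44 + 0.5Q + 65, so Q_t = 16. Buyers pay P_b = 117; sellers receive P_s = P_b - 65 = 52.
Revenue is the tax times quantity traded: 65 x 16 = 1040.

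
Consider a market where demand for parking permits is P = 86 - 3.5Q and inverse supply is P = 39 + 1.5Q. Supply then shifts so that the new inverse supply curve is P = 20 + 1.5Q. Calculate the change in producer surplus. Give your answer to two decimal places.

Initial equilibrium: Q_0 = 9.4, P_0 = 53.1; CS_0 = (1/2)(9.4)(32.9) = 154.63, PS_0 = (1/2)(9.4)(14.1) = 66.27.
New equilibrium: 86 - 3.5Q = 20 + 1.5Q gives Q_1 = 13.2, P_1 = 39.8; CS_1 = 304.92, PS_1 = 130.68.
Change in producer surplus = 130.68 - 66.27 = 64.41.

64.41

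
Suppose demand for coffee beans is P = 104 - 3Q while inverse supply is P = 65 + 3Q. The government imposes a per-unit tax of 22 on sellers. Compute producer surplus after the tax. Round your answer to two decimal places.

Pre-tax equilibrium: 104 - 3Q = 65 + 3Q gives Q* = 6.5, P* = 84.5.
With the tax, sellers need 22 more per unit: 104 - 3Q = 65 + 3Q + 22, so Q_t = 2.8333. Buyers pay P_b = 95.5; sellers receive P_s = P_b - 22 = 73.5.
PS = (1/2)(Q_t)(P_s - 65) = (1/2)(2.8333)(8.5) = 12.0417.

12.04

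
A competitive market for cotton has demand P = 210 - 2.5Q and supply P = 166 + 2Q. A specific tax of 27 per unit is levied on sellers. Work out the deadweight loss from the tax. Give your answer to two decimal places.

81.00

Without the tax, 210 - 2.5Q = 166 + 2Q so Q* = 9.7778 and P* = 185.5556.
With the tax, sellers need 27 more per unit: 210 - 2.5Q = 166 + 2Q + 27, so Q_t = 3.7778. Buyers pay P_b = 200.5556; sellers receive P_s = P_b - 27 = 173.5556.
The welfare triangle lost has base Q* - Q_t = 6 and height t = 27, so DWL = (1/2)(6)(27) = 81.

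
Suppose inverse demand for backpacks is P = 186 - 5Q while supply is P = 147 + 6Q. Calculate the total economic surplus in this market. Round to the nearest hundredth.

69.14

Setting demand equal to supply, 39 = 11Q, so Q* = 3.5455 and P* = 168.2727.
CS = (1/2)(3.5455)(17.7273) = 31.4256 and PS = (1/2)(3.5455)(21.2727) = 37.7107, so total surplus = 69.1364.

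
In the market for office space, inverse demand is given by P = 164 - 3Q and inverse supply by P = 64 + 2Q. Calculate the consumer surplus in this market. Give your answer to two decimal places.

600.00

Setting demand equal to supply, 100 = 5Q, so Q* = 20 and P* = 104.
CS is the area between the demand curve and P* from 0 to Q*: (1/2)(20)(60) = 600.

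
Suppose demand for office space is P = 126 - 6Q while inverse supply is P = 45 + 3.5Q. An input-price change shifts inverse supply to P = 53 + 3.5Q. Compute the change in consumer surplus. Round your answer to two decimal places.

Initial equilibrium: Q_0 = 8.5263, P_0 = 74.8421; CS_0 = (1/2)(8.5263)(51.1579) = 218.0942, PS_0 = (1/2)(8.5263)(29.8421) = 127.2216.
New equilibrium: 126 - 6Q = 53 + 3.5Q gives Q_1 = 7.6842, P_1 = 79.8947; CS_1 = 177.1413, PS_1 = 103.3324.
Change in consumer surplus = 177.1413 - 218.0942 = -40.9529.

-40.95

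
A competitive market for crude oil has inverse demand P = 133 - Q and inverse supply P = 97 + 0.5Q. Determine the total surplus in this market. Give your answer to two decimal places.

Set 133 - Q = 97 + 0.5Q, which gives 36 = 1.5Q, so Q* = 24 and P* = 133 - (24) = 109.
Total surplus is the full triangle between the curves from 0 to Q*: (1/2)(24)(133 - 97) = 432.

432.00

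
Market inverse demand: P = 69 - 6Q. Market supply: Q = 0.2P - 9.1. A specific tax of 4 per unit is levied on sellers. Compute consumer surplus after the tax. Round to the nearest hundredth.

9.43

Rewriting supply in inverse form: P = 45.5 + 5Q.
Without the tax, 69 - 6Q = 45.5 + 5Q so Q* = 2.1364 and P* = 56.1818.
A tax on sellers shifts supply up by 4: 69 - 6Q = 45.5 + 5Q + 4, so Q_t = 1.7727. Buyers pay P_b = 58.3636; sellers receive P_s = P_b - 4 = 54.3636.
Consumer surplus is the triangle under demand above P_b: (1/2)(1.7727)(69 - 58.3636) = 9.4277.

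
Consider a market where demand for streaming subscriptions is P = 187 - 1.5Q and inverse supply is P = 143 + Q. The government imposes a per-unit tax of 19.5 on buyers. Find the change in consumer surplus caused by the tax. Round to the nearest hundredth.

-160.29

Pre-tax equilibrium: 187 - 1.5Q = 143 + Q gives Q* = 17.6, P* = 160.6.
A tax on buyers shifts demand down by 19.5: (187 - 19.5) - 1.5Q = 143 + Q, so Q_t = 9.8. Buyers pay P_b = 172.3; sellers receive P_s = P_b - 19.5 = 152.8.
CS falls from (1/2)(17.6)(26.4) = 232.32 to (1/2)(9.8)(14.7) = 72.03, a change of -160.29.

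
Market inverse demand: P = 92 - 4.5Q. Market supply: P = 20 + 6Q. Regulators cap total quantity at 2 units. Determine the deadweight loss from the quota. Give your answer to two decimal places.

Unrestricted equilibrium: Q* = (92 - 20)/(4.5 + 6) = 6.8571.
At Q = 2 the demand price is 92 - 4.5(2) = 83 and the supply price is 20 + 6(2) = 32.
Deadweight loss is the triangle between the curves from 2 to 6.8571: (1/2)(83 - 32)(6.8571 - 2) = 123.8571.

123.86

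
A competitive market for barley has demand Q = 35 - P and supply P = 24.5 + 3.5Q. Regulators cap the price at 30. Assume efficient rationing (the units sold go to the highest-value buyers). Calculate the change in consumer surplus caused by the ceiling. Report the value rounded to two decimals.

Rewriting demand in inverse form: P = 35 - Q.
Free-market equilibrium: 35 - Q = 24.5 + 3.5Q gives Q* = 2.3333, P* = 32.6667.
At the ceiling price 30, quantity supplied is (30 - 24.5)/3.5 = 1.5714; supply is the short side, so Q = 1.5714 trades at P = 30.
CS goes from (1/2)(2.3333)(2.3333) = 2.7222 to 6.6224 (computed as (35 - 30)(1.5714) - (1/2)(1)(1.5714)^2), a change of 3.9002.

3.90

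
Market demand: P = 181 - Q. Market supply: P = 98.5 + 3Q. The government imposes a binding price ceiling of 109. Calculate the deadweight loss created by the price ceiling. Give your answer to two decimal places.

Without the control, 181 - Q = 98.5 + 3Q so Q* = 20.625 and P* = 160.375.
At the ceiling price 109, quantity supplied is (109 - 98.5)/3 = 3.5; supply is the short side, so Q = 3.5 trades at P = 109.
The lost-trades triangle has base Q* - 3.5 = 17.125 and height equal to the gap between the curves at Q = 3.5, which is 177.5 - 109 = 68.5. DWL = (1/2)(17.125)(68.5) = 586.5312.

586.53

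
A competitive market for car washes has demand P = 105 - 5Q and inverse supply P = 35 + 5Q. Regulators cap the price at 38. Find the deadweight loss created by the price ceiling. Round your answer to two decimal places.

Without the control, 105 - 5Q = 35 + 5Q so Q* = 7 and P* = 70.
At the ceiling price 38, quantity supplied is (38 - 35)/5 = 0.6; supply is the short side, so Q = 0.6 trades at P = 38.
The lost-trades triangle has base Q* - 0.6 = 6.4 and height equal to the gap between the curves at Q = 0.6, which is 102 - 38 = 64. DWL = (1/2)(6.4)(64) = 204.8.

204.80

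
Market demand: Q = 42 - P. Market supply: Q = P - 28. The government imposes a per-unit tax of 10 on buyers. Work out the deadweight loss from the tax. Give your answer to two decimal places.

25.00

Rewriting demand in inverse form: P = 42 - Q.
Rewriting supply in inverse form: P = 28 + Q.
Without the tax, 42 - Q = 28 + Q so Q* = 7 and P* = 35.
With the tax, buyers' net willingness to pay falls by 10: (42 - 10) - Q = 28 + Q, so Q_t = 2. Buyers pay P_b = 40; sellers receive P_s = P_b - 10 = 30.
The welfare triangle lost has base Q* - Q_t = 5 and height t = 10, so DWL = (1/2)(5)(10) = 25.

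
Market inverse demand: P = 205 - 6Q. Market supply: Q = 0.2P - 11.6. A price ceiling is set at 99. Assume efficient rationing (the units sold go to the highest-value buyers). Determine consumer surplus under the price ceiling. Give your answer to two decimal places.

667.48

Rewriting supply in inverse form: P = 58 + 5Q.
Free-market equilibrium: 205 - 6Q = 58 + 5Q gives Q* = 13.3636, P* = 124.8182.
At P = 99, sellers supply (99 - 58)/5 = 8.2 while buyers want more, so the quantity traded is 8.2 at price 99.
The demand price at Q = 8.2 is 155.8. CS is the trapezoid between demand and 99 over [0, 8.2]: (1/2)[(205 - 99) + (155.8 - 99)](8.2) = 667.48.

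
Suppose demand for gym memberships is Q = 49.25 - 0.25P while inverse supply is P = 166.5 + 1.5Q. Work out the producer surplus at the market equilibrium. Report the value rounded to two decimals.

23.06

Rewriting demand in inverse form: P = 197 - 4Q.
Equilibrium: 197 - 4Q = 166.5 + 1.5Q, so Q* = 5.5455 and P* = 174.8182.
PS is the area between P* and the supply curve from 0 to Q*: (1/2)(5.5455)(8.3182) = 23.064.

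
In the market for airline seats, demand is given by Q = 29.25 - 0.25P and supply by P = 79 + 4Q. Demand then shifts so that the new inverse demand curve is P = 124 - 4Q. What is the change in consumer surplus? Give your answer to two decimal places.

Rewriting demand in inverse form: P = 117 - 4Q.
Initial equilibrium: Q_0 = 4.75, P_0 = 98; CS_0 = (1/2)(4.75)(19) = 45.125, PS_0 = (1/2)(4.75)(19) = 45.125.
New equilibrium: 124 - 4Q = 79 + 4Q gives Q_1 = 5.625, P_1 = 101.5; CS_1 = 63.2812, PS_1 = 63.2812.
Change in consumer surplus = 63.2812 - 45.125 = 18.1562.

18.16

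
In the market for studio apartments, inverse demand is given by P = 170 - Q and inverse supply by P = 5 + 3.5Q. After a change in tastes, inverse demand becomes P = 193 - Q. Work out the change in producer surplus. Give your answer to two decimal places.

701.64

Initial equilibrium: Q_0 = 36.6667, P_0 = 133.3333; CS_0 = (1/2)(36.6667)(36.6667) = 672.2222, PS_0 = (1/2)(36.6667)(128.3333) = 2352.7778.
New equilibrium: 193 - Q = 5 + 3.5Q gives Q_1 = 41.7778, P_1 = 151.2222; CS_1 = 872.6914, PS_1 = 3054.4198.
Change in producer surplus = 3054.4198 - 2352.7778 = 701.642.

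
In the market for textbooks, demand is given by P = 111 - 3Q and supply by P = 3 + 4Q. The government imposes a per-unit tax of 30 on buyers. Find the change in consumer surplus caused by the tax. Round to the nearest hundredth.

Without the tax, 111 - 3Q = 3 + 4Q so Q* = 15.4286 and P* = 64.7143.
With the tax, buyers' net willingness to pay falls by 30: (111 - 30) - 3Q = 3 + 4Q, so Q_t = 11.1429. Buyers pay P_b = 77.5714; sellers receive P_s = P_b - 30 = 47.5714.
CS falls from (1/2)(15.4286)(46.2857) = 357.0612 to (1/2)(11.1429)(33.4286) = 186.2449, a change of -170.8163.

-170.82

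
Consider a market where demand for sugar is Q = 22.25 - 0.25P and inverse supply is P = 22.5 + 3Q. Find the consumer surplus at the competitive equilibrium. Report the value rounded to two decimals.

Rewriting demand in inverse form: P = 89 - 4Q.
Setting demand equal to supply, 66.5 = 7Q, so Q* = 9.5 and P* = 51.
Consumer surplus is the triangle under demand above P*: (1/2)(9.5)(89 - 51) = (1/2)(9.5)(38) = 180.5.

180.50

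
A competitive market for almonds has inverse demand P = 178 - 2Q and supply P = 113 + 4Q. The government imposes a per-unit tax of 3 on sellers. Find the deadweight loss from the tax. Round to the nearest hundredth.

0.75

Without the tax, 178 - 2Q = 113 + 4Q so Q* = 10.8333 and P* = 156.3333.
A tax on sellers shifts supply up by 3: 178 - 2Q = 113 + 4Q + 3, so Q_t = 10.3333. Buyers pay P_b = 157.3333; sellers receive P_s = P_b - 3 = 154.3333.
The welfare triangle lost has base Q* - Q_t = 0.5 and height t = 3, so DWL = (1/2)(0.5)(3) = 0.75.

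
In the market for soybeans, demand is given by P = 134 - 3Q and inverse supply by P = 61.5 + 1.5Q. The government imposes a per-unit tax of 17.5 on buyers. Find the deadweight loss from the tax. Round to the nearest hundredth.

34.03

Pre-tax equilibrium: 134 - 3Q = 61.5 + 1.5Q gives Q* = 16.1111, P* = 85.6667.
A tax on buyers shifts demand down by 17.5: (134 - 17.5) - 3Q = 61.5 + 1.5Q, so Q_t = 12.2222. Buyers pay P_b = 97.3333; sellers receive P_s = P_b - 17.5 = 79.8333.
The welfare triangle lost has base Q* - Q_t = 3.8889 and height t = 17.5, so DWL = (1/2)(3.8889)(17.5) = 34.0278.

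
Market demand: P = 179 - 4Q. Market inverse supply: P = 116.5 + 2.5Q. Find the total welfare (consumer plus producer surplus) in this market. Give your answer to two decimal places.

Setting demand equal to supply, 62.5 = 6.5Q, so Q* = 9.6154 and P* = 140.5385.
CS = (1/2)(9.6154)(38.4615) = 184.9112 and PS = (1/2)(9.6154)(24.0385) = 115.5695, so total surplus = 300.4808.

300.48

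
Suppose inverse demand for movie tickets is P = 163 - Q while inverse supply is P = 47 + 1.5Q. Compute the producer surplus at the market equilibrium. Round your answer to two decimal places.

Equilibrium: 163 - Q = 47 + 1.5Q, so Q* = 46.4 and P* = 116.6.
PS is the area between P* and the supply curve from 0 to Q*: (1/2)(46.4)(69.6) = 1614.72.

1614.72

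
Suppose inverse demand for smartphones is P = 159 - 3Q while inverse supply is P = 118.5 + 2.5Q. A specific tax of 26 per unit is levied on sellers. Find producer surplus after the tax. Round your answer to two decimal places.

Pre-tax equilibrium: 159 - 3Q = 118.5 + 2.5Q gives Q* = 7.3636, P* = 136.9091.
With the tax, sellers need 26 more per unit: 159 - 3Q = 118.5 + 2.5Q + 26, so Q_t = 2.6364. Buyers pay P_b = 151.0909; sellers receive P_s = P_b - 26 = 125.0909.
PS = (1/2)(Q_t)(P_s - 118.5) = (1/2)(2.6364)(6.5909) = 8.688.

8.69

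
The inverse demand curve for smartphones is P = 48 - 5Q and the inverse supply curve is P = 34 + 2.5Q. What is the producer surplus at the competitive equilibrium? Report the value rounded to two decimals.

Equilibrium: 48 - 5Q = 34 + 2.5Q, so Q* = 1.8667 and P* = 38.6667.
The supply curve's price intercept is 34, so PS = (1/2)(Q*)(P* - 34) = (1/2)(1.8667)(4.6667) = 4.3556.

4.36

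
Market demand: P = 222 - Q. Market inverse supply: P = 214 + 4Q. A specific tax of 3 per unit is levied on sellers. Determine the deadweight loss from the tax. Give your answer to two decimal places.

Pre-tax equilibrium: 222 - Q = 214 + 4Q gives Q* = 1.6, P* = 220.4.
With the tax, sellers need 3 more per unit: 222 - Q = 214 + 4Q + 3, so Q_t = 1. Buyers pay P_b = 221; sellers receive P_s = P_b - 3 = 218.
Deadweight loss is the triangle between the curves from Q_t to Q*: (1/2)(1.6 - 1)(3) = 0.9.

0.90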